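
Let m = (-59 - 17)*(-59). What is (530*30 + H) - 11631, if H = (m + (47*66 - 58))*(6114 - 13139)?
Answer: -52879931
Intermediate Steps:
m = 4484 (m = -76*(-59) = 4484)
H = -52884200 (H = (4484 + (47*66 - 58))*(6114 - 13139) = (4484 + (3102 - 58))*(-7025) = (4484 + 3044)*(-7025) = 7528*(-7025) = -52884200)
(530*30 + H) - 11631 = (530*30 - 52884200) - 11631 = (15900 - 52884200) - 11631 = -52868300 - 11631 = -52879931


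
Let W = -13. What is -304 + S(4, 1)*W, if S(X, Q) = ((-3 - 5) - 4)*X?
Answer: 320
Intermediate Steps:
S(X, Q) = -12*X (S(X, Q) = (-8 - 4)*X = -12*X)
-304 + S(4, 1)*W = -304 - 12*4*(-13) = -304 - 48*(-13) = -304 + 624 = 320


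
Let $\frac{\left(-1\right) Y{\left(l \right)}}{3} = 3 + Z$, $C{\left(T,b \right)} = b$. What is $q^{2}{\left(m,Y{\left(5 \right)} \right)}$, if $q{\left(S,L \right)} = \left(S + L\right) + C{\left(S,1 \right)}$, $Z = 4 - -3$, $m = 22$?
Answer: $49$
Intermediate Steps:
$Z = 7$ ($Z = 4 + 3 = 7$)
$Y{\left(l \right)} = -30$ ($Y{\left(l \right)} = - 3 \left(3 + 7\right) = \left(-3\right) 10 = -30$)
$q{\left(S,L \right)} = 1 + L + S$ ($q{\left(S,L \right)} = \left(S + L\right) + 1 = \left(L + S\right) + 1 = 1 + L + S$)
$q^{2}{\left(m,Y{\left(5 \right)} \right)} = \left(1 - 30 + 22\right)^{2} = \left(-7\right)^{2} = 49$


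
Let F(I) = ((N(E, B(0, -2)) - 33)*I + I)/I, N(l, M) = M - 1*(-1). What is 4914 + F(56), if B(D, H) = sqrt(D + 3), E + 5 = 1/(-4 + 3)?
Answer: 4883 + sqrt(3) ≈ 4884.7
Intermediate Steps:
E = -6 (E = -5 + 1/(-4 + 3) = -5 + 1/(-1) = -5 - 1 = -6)
B(D, H) = sqrt(3 + D)
N(l, M) = 1 + M (N(l, M) = M + 1 = 1 + M)
F(I) = (I + I*(-32 + sqrt(3)))/I (F(I) = (((1 + sqrt(3 + 0)) - 33)*I + I)/I = (((1 + sqrt(3)) - 33)*I + I)/I = ((-32 + sqrt(3))*I + I)/I = (I*(-32 + sqrt(3)) + I)/I = (I + I*(-32 + sqrt(3)))/I)
4914 + F(56) = 4914 + (-31 + sqrt(3)) = 4883 + sqrt(3)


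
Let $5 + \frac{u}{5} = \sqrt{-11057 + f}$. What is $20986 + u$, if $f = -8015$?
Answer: $20961 + 40 i \sqrt{298} \approx 20961.0 + 690.51 i$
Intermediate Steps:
$u = -25 + 40 i \sqrt{298}$ ($u = -25 + 5 \sqrt{-11057 - 8015} = -25 + 5 \sqrt{-19072} = -25 + 5 \cdot 8 i \sqrt{298} = -25 + 40 i \sqrt{298} \approx -25.0 + 690.51 i$)
$20986 + u = 20986 - \left(25 - 40 i \sqrt{298}\right) = 20961 + 40 i \sqrt{298}$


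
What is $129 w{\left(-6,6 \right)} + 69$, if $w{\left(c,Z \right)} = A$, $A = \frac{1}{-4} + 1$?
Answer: $\frac{663}{4} \approx 165.75$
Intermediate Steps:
$A = \frac{3}{4}$ ($A = - \frac{1}{4} + 1 = \frac{3}{4} \approx 0.75$)
$w{\left(c,Z \right)} = \frac{3}{4}$
$129 w{\left(-6,6 \right)} + 69 = 129 \cdot \frac{3}{4} + 69 = \frac{387}{4} + 69 = \frac{663}{4}$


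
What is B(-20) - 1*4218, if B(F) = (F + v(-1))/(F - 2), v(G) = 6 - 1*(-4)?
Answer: -46393/11 ≈ -4217.5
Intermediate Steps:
v(G) = 10 (v(G) = 6 + 4 = 10)
B(F) = (10 + F)/(-2 + F) (B(F) = (F + 10)/(F - 2) = (10 + F)/(-2 + F))
B(-20) - 1*4218 = (10 - 20)/(-2 - 20) - 1*4218 = -10/(-22) - 4218 = -1/22*(-10) - 4218 = 5/11 - 4218 = -46393/11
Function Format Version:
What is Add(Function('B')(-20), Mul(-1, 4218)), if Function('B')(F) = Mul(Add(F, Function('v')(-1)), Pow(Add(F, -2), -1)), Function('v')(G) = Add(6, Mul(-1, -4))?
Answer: Rational(-46393, 11) ≈ -4217.5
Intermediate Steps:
Function('v')(G) = 10 (Function('v')(G) = Add(6, 4) = 10)
Function('B')(F) = Mul(Pow(Add(-2, F), -1), Add(10, F)) (Function('B')(F) = Mul(Add(F, 10), Pow(Add(F, -2), -1)) = Mul(Add(10, F), Pow(Add(-2, F), -1)) = Mul(Pow(Add(-2, F), -1), Add(10, F)))
Add(Function('B')(-20), Mul(-1, 4218)) = Add(Mul(Pow(Add(-2, -20), -1), Add(10, -20)), Mul(-1, 4218)) = Add(Mul(Pow(-22, -1), -10), -4218) = Add(Mul(Rational(-1, 22), -10), -4218) = Add(Rational(5, 11), -4218) = Rational(-46393, 11)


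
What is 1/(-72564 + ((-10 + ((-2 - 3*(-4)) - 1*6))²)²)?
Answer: -1/71268 ≈ -1.4032e-5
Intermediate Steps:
1/(-72564 + ((-10 + ((-2 - 3*(-4)) - 1*6))²)²) = 1/(-72564 + ((-10 + ((-2 + 12) - 6))²)²) = 1/(-72564 + ((-10 + (10 - 6))²)²) = 1/(-72564 + ((-10 + 4)²)²) = 1/(-72564 + ((-6)²)²) = 1/(-72564 + 36²) = 1/(-72564 + 1296) = 1/(-71268) = -1/71268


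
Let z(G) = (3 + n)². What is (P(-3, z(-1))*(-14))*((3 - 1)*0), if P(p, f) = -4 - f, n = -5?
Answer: 0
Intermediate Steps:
z(G) = 4 (z(G) = (3 - 5)² = (-2)² = 4)
(P(-3, z(-1))*(-14))*((3 - 1)*0) = ((-4 - 1*4)*(-14))*((3 - 1)*0) = ((-4 - 4)*(-14))*(2*0) = -8*(-14)*0 = 112*0 = 0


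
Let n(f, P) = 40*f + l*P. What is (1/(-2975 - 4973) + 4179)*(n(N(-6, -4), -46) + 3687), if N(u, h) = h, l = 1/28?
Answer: 1639311074305/111272 ≈ 1.4732e+7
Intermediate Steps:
l = 1/28 ≈ 0.035714
n(f, P) = 40*f + P/28
(1/(-2975 - 4973) + 4179)*(n(N(-6, -4), -46) + 3687) = (1/(-2975 - 4973) + 4179)*((40*(-4) + (1/28)*(-46)) + 3687) = (1/(-7948) + 4179)*((-160 - 23/14) + 3687) = (-1/7948 + 4179)*(-2263/14 + 3687) = (33214691/7948)*(49355/14) = 1639311074305/111272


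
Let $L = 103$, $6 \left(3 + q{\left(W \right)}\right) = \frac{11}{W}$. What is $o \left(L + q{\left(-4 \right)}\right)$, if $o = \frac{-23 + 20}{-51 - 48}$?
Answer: $\frac{2389}{792} \approx 3.0164$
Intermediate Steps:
$q{\left(W \right)} = -3 + \frac{11}{6 W}$ ($q{\left(W \right)} = -3 + \frac{11 \frac{1}{W}}{6} = -3 + \frac{11}{6 W}$)
$o = \frac{1}{33}$ ($o = - \frac{3}{-99} = \left(-3\right) \left(- \frac{1}{99}\right) = \frac{1}{33} \approx 0.030303$)
$o \left(L + q{\left(-4 \right)}\right) = \frac{103 - \left(3 - \frac{11}{6 \left(-4\right)}\right)}{33} = \frac{103 + \left(-3 + \frac{11}{6} \left(- \frac{1}{4}\right)\right)}{33} = \frac{103 - \frac{83}{24}}{33} = \frac{1}{33} \cdot \frac{2389}{24} = \frac{2389}{792}$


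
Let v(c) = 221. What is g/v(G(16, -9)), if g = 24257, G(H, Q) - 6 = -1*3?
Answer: 24257/221 ≈ 109.76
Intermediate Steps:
G(H, Q) = 3 (G(H, Q) = 6 - 1*3 = 6 - 3 = 3)
g/v(G(16, -9)) = 24257/221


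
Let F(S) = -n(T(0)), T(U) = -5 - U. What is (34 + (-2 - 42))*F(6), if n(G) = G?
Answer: -50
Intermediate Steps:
F(S) = 5 (F(S) = -(-5 - 1*0) = -(-5 + 0) = -1*(-5) = 5)
(34 + (-2 - 42))*F(6) = (34 + (-2 - 42))*5 = (34 - 44)*5 = -10*5 = -50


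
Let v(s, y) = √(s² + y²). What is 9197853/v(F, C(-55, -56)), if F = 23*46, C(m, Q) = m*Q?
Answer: 9197853*√15689/407914 ≈ 2824.3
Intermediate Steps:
C(m, Q) = Q*m
F = 1058
9197853/v(F, C(-55, -56)) = 9197853/(√(1058² + (-56*(-55))²)) = 9197853/(√(1119364 + 3080²)) = 9197853/(√(1119364 + 9486400)) = 9197853/(√10605764) = 9197853/((26*√15689)) = 9197853*(√15689/407914) = 9197853*√15689/407914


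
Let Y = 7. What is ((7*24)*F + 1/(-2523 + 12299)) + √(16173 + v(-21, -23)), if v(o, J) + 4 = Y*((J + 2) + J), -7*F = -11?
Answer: 2580865/9776 + √15861 ≈ 389.94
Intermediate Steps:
F = 11/7 (F = -⅐*(-11) = 11/7 ≈ 1.5714)
v(o, J) = 10 + 14*J (v(o, J) = -4 + 7*((J + 2) + J) = -4 + 7*((2 + J) + J) = -4 + 7*(2 + 2*J) = -4 + (14 + 14*J) = 10 + 14*J)
((7*24)*F + 1/(-2523 + 12299)) + √(16173 + v(-21, -23)) = ((7*24)*(11/7) + 1/(-2523 + 12299)) + √(16173 + (10 + 14*(-23))) = (168*(11/7) + 1/9776) + √(16173 + (10 - 322)) = (264 + 1/9776) + √(16173 - 312) = 2580865/9776 + √15861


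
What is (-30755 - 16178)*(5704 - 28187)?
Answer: 1055194639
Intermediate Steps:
(-30755 - 16178)*(5704 - 28187) = -46933*(-22483) = 1055194639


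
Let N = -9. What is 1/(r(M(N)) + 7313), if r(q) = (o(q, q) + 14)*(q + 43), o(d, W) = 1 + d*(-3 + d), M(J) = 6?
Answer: 1/8930 ≈ 0.00011198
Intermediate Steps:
r(q) = (43 + q)*(15 + q² - 3*q) (r(q) = ((1 + q² - 3*q) + 14)*(q + 43) = (15 + q² - 3*q)*(43 + q) = (43 + q)*(15 + q² - 3*q))
1/(r(M(N)) + 7313) = 1/((645 + 6³ - 114*6 + 40*6²) + 7313) = 1/((645 + 216 - 684 + 40*36) + 7313) = 1/((645 + 216 - 684 + 1440) + 7313) = 1/(1617 + 7313) = 1/8930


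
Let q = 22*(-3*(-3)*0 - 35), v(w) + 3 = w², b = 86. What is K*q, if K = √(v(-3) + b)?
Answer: -1540*√23 ≈ -7385.6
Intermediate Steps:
v(w) = -3 + w²
q = -770 (q = 22*(9*0 - 35) = 22*(0 - 35) = 22*(-35) = -770)
K = 2*√23 (K = √((-3 + (-3)²) + 86) = √((-3 + 9) + 86) = √(6 + 86) = √92 = 2*√23 ≈ 9.5917)
K*q = (2*√23)*(-770) = -1540*√23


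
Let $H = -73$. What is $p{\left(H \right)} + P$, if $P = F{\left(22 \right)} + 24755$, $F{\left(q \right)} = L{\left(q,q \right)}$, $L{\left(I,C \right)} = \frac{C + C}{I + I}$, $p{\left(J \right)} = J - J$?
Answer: $24756$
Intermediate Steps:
$p{\left(J \right)} = 0$
$L{\left(I,C \right)} = \frac{C}{I}$ ($L{\left(I,C \right)} = \frac{2 C}{2 I} = 2 C \frac{1}{2 I} = \frac{C}{I}$)
$F{\left(q \right)} = 1$ ($F{\left(q \right)} = \frac{q}{q} = 1$)
$P = 24756$ ($P = 1 + 24755 = 24756$)
$p{\left(H \right)} + P = 0 + 24756 = 24756$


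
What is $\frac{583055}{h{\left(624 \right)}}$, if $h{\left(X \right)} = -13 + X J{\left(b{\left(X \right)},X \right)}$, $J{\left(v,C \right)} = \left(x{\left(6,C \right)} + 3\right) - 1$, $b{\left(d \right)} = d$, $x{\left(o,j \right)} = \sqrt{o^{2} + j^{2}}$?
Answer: $- \frac{5035475}{1060322809} + \frac{15265440 \sqrt{10817}}{1060322809} \approx 1.4926$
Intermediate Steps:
$x{\left(o,j \right)} = \sqrt{j^{2} + o^{2}}$
$J{\left(v,C \right)} = 2 + \sqrt{36 + C^{2}}$ ($J{\left(v,C \right)} = \left(\sqrt{C^{2} + 6^{2}} + 3\right) - 1 = \left(\sqrt{C^{2} + 36} + 3\right) - 1 = \left(\sqrt{36 + C^{2}} + 3\right) - 1 = \left(3 + \sqrt{36 + C^{2}}\right) - 1 = 2 + \sqrt{36 + C^{2}}$)
$h{\left(X \right)} = -13 + X \left(2 + \sqrt{36 + X^{2}}\right)$
$\frac{583055}{h{\left(624 \right)}} = \frac{583055}{-13 + 624 \left(2 + \sqrt{36 + 624^{2}}\right)} = \frac{583055}{-13 + 624 \left(2 + \sqrt{36 + 389376}\right)} = \frac{583055}{-13 + 624 \left(2 + \sqrt{389412}\right)} = \frac{583055}{-13 + 624 \left(2 + 6 \sqrt{10817}\right)} = \frac{583055}{-13 + \left(1248 + 3744 \sqrt{10817}\right)} = \frac{583055}{1235 + 3744 \sqrt{10817}}$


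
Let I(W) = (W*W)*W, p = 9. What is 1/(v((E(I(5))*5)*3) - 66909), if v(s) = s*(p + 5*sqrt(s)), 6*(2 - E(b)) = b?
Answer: -555612/43097139943 + 5650*I*sqrt(1130)/43097139943 ≈ -1.2892e-5 + 4.407e-6*I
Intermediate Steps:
I(W) = W**3 (I(W) = W**2*W = W**3)
E(b) = 2 - b/6
v(s) = s*(9 + 5*sqrt(s))
1/(v((E(I(5))*5)*3) - 66909) = 1/((5*(((2 - 1/6*5**3)*5)*3)**(3/2) + 9*(((2 - 1/6*5**3)*5)*3)) - 66909) = 1/((5*(((2 - 1/6*125)*5)*3)**(3/2) + 9*(((2 - 1/6*125)*5)*3)) - 66909) = 1/((5*(((2 - 125/6)*5)*3)**(3/2) + 9*(((2 - 125/6)*5)*3)) - 66909) = 1/((5*(-113/6*5*3)**(3/2) + 9*(-113/6*5*3)) - 66909) = 1/((5*(-565/6*3)**(3/2) + 9*(-565/6*3)) - 66909) = 1/((5*(-565/2)**(3/2) + 9*(-565/2)) - 66909) = 1/((5*(-565*I*sqrt(1130)/4) - 5085/2) - 66909) = 1/((-2825*I*sqrt(1130)/4 - 5085/2) - 66909) = 1/((-5085/2 - 2825*I*sqrt(1130)/4) - 66909) = 1/(-138903/2 - 2825*I*sqrt(1130)/4)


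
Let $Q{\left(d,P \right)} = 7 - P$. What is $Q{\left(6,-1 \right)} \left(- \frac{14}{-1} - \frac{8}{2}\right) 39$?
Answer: $3120$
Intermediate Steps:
$Q{\left(6,-1 \right)} \left(- \frac{14}{-1} - \frac{8}{2}\right) 39 = \left(7 - -1\right) \left(- \frac{14}{-1} - \frac{8}{2}\right) 39 = \left(7 + 1\right) \left(\left(-14\right) \left(-1\right) - 4\right) 39 = 8 \left(14 - 4\right) 39 = 8 \cdot 10 \cdot 39 = 80 \cdot 39 = 3120$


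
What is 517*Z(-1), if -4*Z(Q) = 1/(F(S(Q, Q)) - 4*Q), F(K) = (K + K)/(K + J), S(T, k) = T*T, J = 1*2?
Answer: -1551/56 ≈ -27.696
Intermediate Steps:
J = 2
S(T, k) = T²
F(K) = 2*K/(2 + K) (F(K) = (K + K)/(K + 2) = (2*K)/(2 + K) = 2*K/(2 + K))
Z(Q) = -1/(4*(-4*Q + 2*Q²/(2 + Q²))) (Z(Q) = -1/(4*(2*Q²/(2 + Q²) - 4*Q)) = -1/(4*(-4*Q + 2*Q²/(2 + Q²))))
517*Z(-1) = 517*((⅛)*(2 + (-1)²)/(-1*(4 - 1*(-1) + 2*(-1)²))) = 517*((⅛)*(-1)*(2 + 1)/(4 + 1 + 2*1)) = 517*((⅛)*(-1)*3/(4 + 1 + 2)) = 517*((⅛)*(-1)*3/7) = 517*((⅛)*(-1)*(⅐)*3) = 517*(-3/56) = -1551/56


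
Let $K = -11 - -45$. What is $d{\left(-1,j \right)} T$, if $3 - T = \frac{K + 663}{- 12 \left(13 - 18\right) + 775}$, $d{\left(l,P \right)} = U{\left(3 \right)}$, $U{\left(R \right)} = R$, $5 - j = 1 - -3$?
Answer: $\frac{5424}{835} \approx 6.4958$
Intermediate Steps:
$j = 1$ ($j = 5 - \left(1 - -3\right) = 5 - \left(1 + 3\right) = 5 - 4 = 1$)
$d{\left(l,P \right)} = 3$
$K = 34$ ($K = -11 + 45 = 34$)
$T = \frac{1808}{835}$ ($T = 3 - \frac{34 + 663}{- 12 \left(13 - 18\right) + 775} = 3 - \frac{697}{\left(-12\right) \left(-5\right) + 775} = 3 - \frac{697}{60 + 775} = 3 - \frac{697}{835} = \frac{1808}{835} \approx 2.1653$)
$d{\left(-1,j \right)} T = 3 \cdot \frac{1808}{835} = \frac{5424}{835}$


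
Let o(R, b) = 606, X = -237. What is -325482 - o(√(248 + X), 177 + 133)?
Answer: -326088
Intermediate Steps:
-325482 - o(√(248 + X), 177 + 133) = -325482 - 1*606 = -325482 - 606 = -326088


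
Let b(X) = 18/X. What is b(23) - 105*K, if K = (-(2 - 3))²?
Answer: -2397/23 ≈ -104.22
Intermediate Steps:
K = 1 (K = (-1*(-1))² = 1² = 1)
b(23) - 105*K = 18/23 - 105*1 = 18*(1/23) - 105 = 18/23 - 105 = -2397/23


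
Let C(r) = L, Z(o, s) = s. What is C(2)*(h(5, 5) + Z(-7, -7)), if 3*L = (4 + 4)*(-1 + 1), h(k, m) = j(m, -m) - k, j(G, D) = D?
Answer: 0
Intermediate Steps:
h(k, m) = -k - m (h(k, m) = -m - k = -k - m)
L = 0 (L = ((4 + 4)*(-1 + 1))/3 = (8*0)/3 = (⅓)*0 = 0)
C(r) = 0
C(2)*(h(5, 5) + Z(-7, -7)) = 0*((-1*5 - 1*5) - 7) = 0*((-5 - 5) - 7) = 0*(-10 - 7) = 0*(-17) = 0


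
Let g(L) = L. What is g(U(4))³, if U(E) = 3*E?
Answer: 1728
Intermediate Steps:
g(U(4))³ = (3*4)³ = 12³ = 1728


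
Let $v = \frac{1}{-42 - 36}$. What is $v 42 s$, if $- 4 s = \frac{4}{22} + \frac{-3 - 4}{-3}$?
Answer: $\frac{581}{1716} \approx 0.33858$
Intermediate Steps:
$s = - \frac{83}{132}$ ($s = - \frac{\frac{4}{22} + \frac{-3 - 4}{-3}}{4} = - \frac{4 \cdot \frac{1}{22} - - \frac{7}{3}}{4} = - \frac{\frac{2}{11} + \frac{7}{3}}{4} = \left(- \frac{1}{4}\right) \frac{83}{33} = - \frac{83}{132} \approx -0.62879$)
$v = - \frac{1}{78}$ ($v = \frac{1}{-78} = - \frac{1}{78} \approx -0.012821$)
$v 42 s = \left(- \frac{1}{78}\right) 42 \left(- \frac{83}{132}\right) = \left(- \frac{7}{13}\right) \left(- \frac{83}{132}\right) = \frac{581}{1716}$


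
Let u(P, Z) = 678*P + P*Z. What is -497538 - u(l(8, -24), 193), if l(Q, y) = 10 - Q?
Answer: -499280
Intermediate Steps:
-497538 - u(l(8, -24), 193) = -497538 - (10 - 1*8)*(678 + 193) = -497538 - (10 - 8)*871 = -497538 - 2*871 = -497538 - 1*1742 = -497538 - 1742 = -499280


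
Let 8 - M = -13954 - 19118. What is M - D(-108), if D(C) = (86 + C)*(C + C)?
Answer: 28328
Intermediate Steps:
D(C) = 2*C*(86 + C) (D(C) = (86 + C)*(2*C) = 2*C*(86 + C))
M = 33080 (M = 8 - (-13954 - 19118) = 8 - 1*(-33072) = 8 + 33072 = 33080)
M - D(-108) = 33080 - 2*(-108)*(86 - 108) = 33080 - 2*(-108)*(-22) = 33080 - 1*4752 = 33080 - 4752 = 28328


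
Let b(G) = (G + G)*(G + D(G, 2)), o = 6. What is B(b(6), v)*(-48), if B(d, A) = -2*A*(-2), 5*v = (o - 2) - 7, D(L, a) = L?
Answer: 576/5 ≈ 115.20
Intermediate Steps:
b(G) = 4*G**2 (b(G) = (G + G)*(G + G) = (2*G)*(2*G) = 4*G**2)
v = -3/5 (v = ((6 - 2) - 7)/5 = (4 - 7)/5 = (1/5)*(-3) = -3/5 ≈ -0.60000)
B(d, A) = 4*A
B(b(6), v)*(-48) = (4*(-3/5))*(-48) = -12/5*(-48) = 576/5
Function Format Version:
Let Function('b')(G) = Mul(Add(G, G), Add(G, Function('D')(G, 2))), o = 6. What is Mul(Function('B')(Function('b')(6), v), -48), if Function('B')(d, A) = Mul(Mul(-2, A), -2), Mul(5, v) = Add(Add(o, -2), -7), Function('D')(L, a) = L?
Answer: Rational(576, 5) ≈ 115.20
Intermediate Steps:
Function('b')(G) = Mul(4, Pow(G, 2)) (Function('b')(G) = Mul(Add(G, G), Add(G, G)) = Mul(Mul(2, G), Mul(2, G)) = Mul(4, Pow(G, 2)))
v = Rational(-3, 5) (v = Mul(Rational(1, 5), Add(Add(6, -2), -7)) = Mul(Rational(1, 5), Add(4, -7)) = Mul(Rational(1, 5), -3) = Rational(-3, 5) ≈ -0.60000)
Function('B')(d, A) = Mul(4, A)
Mul(Function('B')(Function('b')(6), v), -48) = Mul(Mul(4, Rational(-3, 5)), -48) = Mul(Rational(-12, 5), -48) = Rational(576, 5)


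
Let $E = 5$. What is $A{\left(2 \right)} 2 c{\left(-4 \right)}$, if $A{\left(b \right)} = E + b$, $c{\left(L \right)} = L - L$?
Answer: $0$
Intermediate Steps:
$c{\left(L \right)} = 0$
$A{\left(b \right)} = 5 + b$
$A{\left(2 \right)} 2 c{\left(-4 \right)} = \left(5 + 2\right) 2 \cdot 0 = 7 \cdot 2 \cdot 0 = 14 \cdot 0 = 0$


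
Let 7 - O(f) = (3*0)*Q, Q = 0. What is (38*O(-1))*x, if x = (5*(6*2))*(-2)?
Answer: -31920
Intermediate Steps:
O(f) = 7 (O(f) = 7 - 3*0*0 = 7 - 0*0 = 7 - 1*0 = 7 + 0 = 7)
x = -120 (x = (5*12)*(-2) = 60*(-2) = -120)
(38*O(-1))*x = (38*7)*(-120) = 266*(-120) = -31920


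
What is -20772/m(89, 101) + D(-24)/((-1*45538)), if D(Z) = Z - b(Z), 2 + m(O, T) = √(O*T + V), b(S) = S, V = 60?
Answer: 20772/(2 - √9049) ≈ -223.05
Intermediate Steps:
m(O, T) = -2 + √(60 + O*T) (m(O, T) = -2 + √(O*T + 60) = -2 + √(60 + O*T))
D(Z) = 0 (D(Z) = Z - Z = 0)
-20772/m(89, 101) + D(-24)/((-1*45538)) = -20772/(-2 + √(60 + 89*101)) + 0/((-1*45538)) = -20772/(-2 + √(60 + 8989)) + 0/(-45538) = -20772/(-2 + √9049) + 0*(-1/45538) = -20772/(-2 + √9049) + 0 = -20772/(-2 + √9049)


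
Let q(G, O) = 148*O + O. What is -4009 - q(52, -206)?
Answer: 26685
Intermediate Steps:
q(G, O) = 149*O
-4009 - q(52, -206) = -4009 - 149*(-206) = -4009 - 1*(-30694) = -4009 + 30694 = 26685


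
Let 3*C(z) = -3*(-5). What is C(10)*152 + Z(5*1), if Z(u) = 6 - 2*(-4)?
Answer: 774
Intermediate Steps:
C(z) = 5 (C(z) = (-3*(-5))/3 = (⅓)*15 = 5)
Z(u) = 14 (Z(u) = 6 + 8 = 14)
C(10)*152 + Z(5*1) = 5*152 + 14 = 760 + 14 = 774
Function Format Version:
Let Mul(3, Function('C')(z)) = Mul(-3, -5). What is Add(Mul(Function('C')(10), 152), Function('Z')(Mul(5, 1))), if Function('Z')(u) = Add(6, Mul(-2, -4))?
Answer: 774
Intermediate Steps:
Function('C')(z) = 5 (Function('C')(z) = Mul(Rational(1, 3), Mul(-3, -5)) = Mul(Rational(1, 3), 15) = 5)
Function('Z')(u) = 14 (Function('Z')(u) = Add(6, 8) = 14)
Add(Mul(Function('C')(10), 152), Function('Z')(Mul(5, 1))) = Add(Mul(5, 152), 14) = Add(760, 14) = 774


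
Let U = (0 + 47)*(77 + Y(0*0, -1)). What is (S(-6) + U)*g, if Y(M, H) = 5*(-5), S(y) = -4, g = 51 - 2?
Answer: 119560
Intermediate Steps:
g = 49
Y(M, H) = -25
U = 2444 (U = (0 + 47)*(77 - 25) = 47*52 = 2444)
(S(-6) + U)*g = (-4 + 2444)*49 = 2440*49 = 119560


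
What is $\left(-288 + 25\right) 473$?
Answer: $-124399$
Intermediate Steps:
$\left(-288 + 25\right) 473 = \left(-263\right) 473 = -124399$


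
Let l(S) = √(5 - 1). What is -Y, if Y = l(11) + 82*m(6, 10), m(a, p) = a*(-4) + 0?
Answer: 1966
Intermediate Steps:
m(a, p) = -4*a (m(a, p) = -4*a + 0 = -4*a)
l(S) = 2 (l(S) = √4 = 2)
Y = -1966 (Y = 2 + 82*(-4*6) = 2 + 82*(-24) = 2 - 1968 = -1966)
-Y = -1*(-1966) = 1966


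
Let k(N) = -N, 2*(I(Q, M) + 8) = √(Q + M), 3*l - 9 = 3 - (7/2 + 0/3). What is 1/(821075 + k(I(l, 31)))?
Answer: 19705992/16180255029133 + 2*√1218/16180255029133 ≈ 1.2179e-6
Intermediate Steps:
l = 17/6 (l = 3 + (3 - (7/2 + 0/3))/3 = 3 + (3 - (7*(½) + 0*(⅓)))/3 = 3 + (3 - (7/2 + 0))/3 = 3 + (3 - 1*7/2)/3 = 3 + (3 - 7/2)/3 = 3 + (⅓)*(-½) = 3 - ⅙ = 17/6 ≈ 2.8333)
I(Q, M) = -8 + √(M + Q)/2 (I(Q, M) = -8 + √(Q + M)/2 = -8 + √(M + Q)/2)
1/(821075 + k(I(l, 31))) = 1/(821075 - (-8 + √(31 + 17/6)/2)) = 1/(821075 - (-8 + √(203/6)/2)) = 1/(821075 - (-8 + (√1218/6)/2)) = 1/(821075 - (-8 + √1218/12)) = 1/(821075 + (8 - √1218/12)) = 1/(821083 - √1218/12)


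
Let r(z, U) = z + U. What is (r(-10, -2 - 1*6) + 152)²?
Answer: 17956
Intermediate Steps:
r(z, U) = U + z
(r(-10, -2 - 1*6) + 152)² = (((-2 - 1*6) - 10) + 152)² = (((-2 - 6) - 10) + 152)² = ((-8 - 10) + 152)² = (-18 + 152)² = 134² = 17956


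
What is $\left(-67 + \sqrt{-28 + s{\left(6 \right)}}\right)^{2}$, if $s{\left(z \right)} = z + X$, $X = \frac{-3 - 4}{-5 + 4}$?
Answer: $\left(67 - i \sqrt{15}\right)^{2} \approx 4474.0 - 518.98 i$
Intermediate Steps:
$X = 7$ ($X = - \frac{7}{-1} = \left(-7\right) \left(-1\right) = 7$)
$s{\left(z \right)} = 7 + z$ ($s{\left(z \right)} = z + 7 = 7 + z$)
$\left(-67 + \sqrt{-28 + s{\left(6 \right)}}\right)^{2} = \left(-67 + \sqrt{-28 + \left(7 + 6\right)}\right)^{2} = \left(-67 + \sqrt{-28 + 13}\right)^{2} = \left(-67 + \sqrt{-15}\right)^{2} = \left(-67 + i \sqrt{15}\right)^{2}$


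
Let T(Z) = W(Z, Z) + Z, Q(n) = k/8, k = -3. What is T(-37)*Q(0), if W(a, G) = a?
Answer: 111/4 ≈ 27.750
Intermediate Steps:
Q(n) = -3/8
T(Z) = 2*Z (T(Z) = Z + Z = 2*Z)
T(-37)*Q(0) = (2*(-37))*(-3/8) = -74*(-3/8) = 111/4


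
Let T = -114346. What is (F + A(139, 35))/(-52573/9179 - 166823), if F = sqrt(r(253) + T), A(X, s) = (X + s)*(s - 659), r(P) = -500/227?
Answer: 498309552/765660445 - 9179*I*sqrt(5892248534)/347609842030 ≈ 0.65082 - 0.002027*I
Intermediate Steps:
r(P) = -500/227 (r(P) = -500*1/227 = -500/227)
A(X, s) = (-659 + s)*(X + s) (A(X, s) = (X + s)*(-659 + s) = (-659 + s)*(X + s))
F = I*sqrt(5892248534)/227 (F = sqrt(-500/227 - 114346) = sqrt(-25957042/227) = I*sqrt(5892248534)/227 ≈ 338.15*I)
(F + A(139, 35))/(-52573/9179 - 166823) = (I*sqrt(5892248534)/227 + (35**2 - 659*139 - 659*35 + 139*35))/(-52573/9179 - 166823) = (I*sqrt(5892248534)/227 + (1225 - 91601 - 23065 + 4865))/(-52573*1/9179 - 166823) = (I*sqrt(5892248534)/227 - 108576)/(-52573/9179 - 166823) = (-108576 + I*sqrt(5892248534)/227)/(-1531320890/9179) = (-108576 + I*sqrt(5892248534)/227)*(-9179/1531320890) = 498309552/765660445 - 9179*I*sqrt(5892248534)/347609842030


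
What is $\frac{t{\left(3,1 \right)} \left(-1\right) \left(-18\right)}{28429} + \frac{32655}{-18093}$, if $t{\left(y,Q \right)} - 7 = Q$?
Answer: $- \frac{308581201}{171455299} \approx -1.7998$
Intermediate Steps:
$t{\left(y,Q \right)} = 7 + Q$
$\frac{t{\left(3,1 \right)} \left(-1\right) \left(-18\right)}{28429} + \frac{32655}{-18093} = \frac{\left(7 + 1\right) \left(-1\right) \left(-18\right)}{28429} + \frac{32655}{-18093} = 8 \left(-1\right) \left(-18\right) \frac{1}{28429} + 32655 \left(- \frac{1}{18093}\right) = \left(-8\right) \left(-18\right) \frac{1}{28429} - \frac{10885}{6031} = 144 \cdot \frac{1}{28429} - \frac{10885}{6031} = \frac{144}{28429} - \frac{10885}{6031} = - \frac{308581201}{171455299}$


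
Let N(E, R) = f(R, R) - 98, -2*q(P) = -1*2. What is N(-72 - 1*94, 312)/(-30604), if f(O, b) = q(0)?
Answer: 97/30604 ≈ 0.0031695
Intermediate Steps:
q(P) = 1 (q(P) = -(-1)*2/2 = -½*(-2) = 1)
f(O, b) = 1
N(E, R) = -97 (N(E, R) = 1 - 98 = -97)
N(-72 - 1*94, 312)/(-30604) = -97/(-30604) = -97*(-1/30604) = 97/30604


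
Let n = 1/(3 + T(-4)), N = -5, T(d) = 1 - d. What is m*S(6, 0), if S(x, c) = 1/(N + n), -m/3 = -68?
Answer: -544/13 ≈ -41.846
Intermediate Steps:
m = 204 (m = -3*(-68) = 204)
n = 1/8 (n = 1/(3 + (1 - 1*(-4))) = 1/(3 + (1 + 4)) = 1/(3 + 5) = 1/8 ≈ 0.12500)
S(x, c) = -8/39 (S(x, c) = 1/(-5 + 1/8) = 1/(-39/8) = -8/39)
m*S(6, 0) = 204*(-8/39) = -544/13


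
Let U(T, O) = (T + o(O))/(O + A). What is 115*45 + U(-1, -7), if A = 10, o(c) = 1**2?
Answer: 5175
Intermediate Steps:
o(c) = 1
U(T, O) = (1 + T)/(10 + O) (U(T, O) = (T + 1)/(O + 10) = (1 + T)/(10 + O))
115*45 + U(-1, -7) = 115*45 + (1 - 1)/(10 - 7) = 5175 + 0/3 = 5175 + (1/3)*0 = 5175 + 0 = 5175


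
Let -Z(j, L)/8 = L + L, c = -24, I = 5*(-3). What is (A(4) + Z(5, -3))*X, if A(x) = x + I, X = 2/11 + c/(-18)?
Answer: 1850/33 ≈ 56.061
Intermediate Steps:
I = -15
X = 50/33 (X = 2/11 - 24/(-18) = 2*(1/11) - 24*(-1/18) = 2/11 + 4/3 = 50/33 ≈ 1.5152)
A(x) = -15 + x (A(x) = x - 15 = -15 + x)
Z(j, L) = -16*L (Z(j, L) = -8*(L + L) = -16*L)
(A(4) + Z(5, -3))*X = ((-15 + 4) - 16*(-3))*(50/33) = (-11 + 48)*(50/33) = 37*(50/33) = 1850/33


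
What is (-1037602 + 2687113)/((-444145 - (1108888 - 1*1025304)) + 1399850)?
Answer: 549837/290707 ≈ 1.8914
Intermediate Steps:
(-1037602 + 2687113)/((-444145 - (1108888 - 1*1025304)) + 1399850) = 1649511/((-444145 - (1108888 - 1025304)) + 1399850) = 1649511/((-444145 - 1*83584) + 1399850) = 1649511/((-444145 - 83584) + 1399850) = 1649511/(-527729 + 1399850) = 1649511/872121 = 1649511*(1/872121) = 549837/290707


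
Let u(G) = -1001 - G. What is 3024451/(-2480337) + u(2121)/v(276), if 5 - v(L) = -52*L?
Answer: -7309379303/5087171187 ≈ -1.4368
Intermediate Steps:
v(L) = 5 + 52*L (v(L) = 5 - (-52)*L = 5 + 52*L)
3024451/(-2480337) + u(2121)/v(276) = 3024451/(-2480337) + (-1001 - 1*2121)/(5 + 52*276) = 3024451*(-1/2480337) + (-1001 - 2121)/(5 + 14352) = -3024451/2480337 - 3122/14357 = -3024451/2480337 - 3122*1/14357 = -3024451/2480337 - 446/2051 = -7309379303/5087171187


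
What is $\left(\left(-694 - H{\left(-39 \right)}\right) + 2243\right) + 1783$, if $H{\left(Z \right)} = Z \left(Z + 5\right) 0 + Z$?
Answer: $3371$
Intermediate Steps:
$H{\left(Z \right)} = Z$ ($H{\left(Z \right)} = Z \left(5 + Z\right) 0 + Z = 0 + Z = Z$)
$\left(\left(-694 - H{\left(-39 \right)}\right) + 2243\right) + 1783 = \left(\left(-694 - -39\right) + 2243\right) + 1783 = \left(\left(-694 + 39\right) + 2243\right) + 1783 = \left(-655 + 2243\right) + 1783 = 1588 + 1783 = 3371$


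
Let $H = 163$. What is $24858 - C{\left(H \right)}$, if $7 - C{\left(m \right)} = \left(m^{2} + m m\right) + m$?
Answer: $78152$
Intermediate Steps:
$C{\left(m \right)} = 7 - m - 2 m^{2}$ ($C{\left(m \right)} = 7 - \left(\left(m^{2} + m m\right) + m\right) = 7 - \left(\left(m^{2} + m^{2}\right) + m\right) = 7 - \left(2 m^{2} + m\right) = 7 - \left(m + 2 m^{2}\right) = 7 - m - 2 m^{2}$)
$24858 - C{\left(H \right)} = 24858 - \left(7 - 163 - 2 \cdot 163^{2}\right) = 24858 - \left(7 - 163 - 53138\right) = 24858 - -53294 = 24858 + 53294 = 78152$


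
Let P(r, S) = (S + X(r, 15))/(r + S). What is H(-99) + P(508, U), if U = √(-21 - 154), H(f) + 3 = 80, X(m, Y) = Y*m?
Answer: 23755538/258239 - 35560*I*√7/258239 ≈ 91.99 - 0.36433*I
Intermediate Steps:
H(f) = 77 (H(f) = -3 + 80 = 77)
U = 5*I*√7 (U = √(-175) = 5*I*√7 ≈ 13.229*I)
P(r, S) = (S + 15*r)/(S + r) (P(r, S) = (S + 15*r)/(r + S) = (S + 15*r)/(S + r))
H(-99) + P(508, U) = 77 + (5*I*√7 + 15*508)/(5*I*√7 + 508) = 77 + (5*I*√7 + 7620)/(508 + 5*I*√7) = 77 + (7620 + 5*I*√7)/(508 + 5*I*√7)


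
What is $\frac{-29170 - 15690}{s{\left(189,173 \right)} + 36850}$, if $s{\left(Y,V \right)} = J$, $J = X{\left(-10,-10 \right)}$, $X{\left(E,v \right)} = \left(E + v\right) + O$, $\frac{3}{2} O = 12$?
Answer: $- \frac{22430}{18419} \approx -1.2178$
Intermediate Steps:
$O = 8$ ($O = \frac{2}{3} \cdot 12 = 8$)
$X{\left(E,v \right)} = 8 + E + v$ ($X{\left(E,v \right)} = \left(E + v\right) + 8 = 8 + E + v$)
$J = -12$ ($J = 8 - 10 - 10 = -12$)
$s{\left(Y,V \right)} = -12$
$\frac{-29170 - 15690}{s{\left(189,173 \right)} + 36850} = \frac{-29170 - 15690}{-12 + 36850} = - \frac{44860}{36838} = \left(-44860\right) \frac{1}{36838} = - \frac{22430}{18419}$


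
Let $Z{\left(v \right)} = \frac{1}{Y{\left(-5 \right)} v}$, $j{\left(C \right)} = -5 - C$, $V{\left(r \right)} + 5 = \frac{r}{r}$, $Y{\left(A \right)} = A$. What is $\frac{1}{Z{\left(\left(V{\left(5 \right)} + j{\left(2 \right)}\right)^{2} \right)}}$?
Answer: $-605$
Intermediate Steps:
$V{\left(r \right)} = -4$ ($V{\left(r \right)} = -5 + \frac{r}{r} = -5 + 1 = -4$)
$Z{\left(v \right)} = - \frac{1}{5 v}$ ($Z{\left(v \right)} = \frac{1}{\left(-5\right) v} = - \frac{1}{5 v}$)
$\frac{1}{Z{\left(\left(V{\left(5 \right)} + j{\left(2 \right)}\right)^{2} \right)}} = \frac{1}{\left(- \frac{1}{5}\right) \frac{1}{\left(-4 - 7\right)^{2}}} = \frac{1}{\left(- \frac{1}{5}\right) \frac{1}{\left(-11\right)^{2}}} = \frac{1}{\left(- \frac{1}{5}\right) \frac{1}{121}} = \frac{1}{- \frac{1}{605}} = -605$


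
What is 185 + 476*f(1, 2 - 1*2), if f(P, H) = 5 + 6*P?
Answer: 5421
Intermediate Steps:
185 + 476*f(1, 2 - 1*2) = 185 + 476*(5 + 6*1) = 185 + 476*(5 + 6) = 185 + 476*11 = 185 + 5236 = 5421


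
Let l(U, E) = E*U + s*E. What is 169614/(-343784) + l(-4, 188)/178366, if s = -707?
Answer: -19051572609/15329844236 ≈ -1.2428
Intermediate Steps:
l(U, E) = -707*E + E*U (l(U, E) = E*U - 707*E = -707*E + E*U)
169614/(-343784) + l(-4, 188)/178366 = 169614/(-343784) + (188*(-707 - 4))/178366 = 169614*(-1/343784) + (188*(-711))*(1/178366) = -84807/171892 - 133668*1/178366 = -84807/171892 - 66834/89183 = -19051572609/15329844236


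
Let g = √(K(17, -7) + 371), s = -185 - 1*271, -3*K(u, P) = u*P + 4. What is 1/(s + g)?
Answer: -342/155645 - √921/311290 ≈ -0.0022948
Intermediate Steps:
K(u, P) = -4/3 - P*u/3 (K(u, P) = -(u*P + 4)/3 = -(P*u + 4)/3 = -(4 + P*u)/3 = -4/3 - P*u/3)
s = -456 (s = -185 - 271 = -456)
g = 2*√921/3 (g = √((-4/3 - ⅓*(-7)*17) + 371) = √((-4/3 + 119/3) + 371) = √(115/3 + 371) = √(1228/3) = 2*√921/3 ≈ 20.232)
1/(s + g) = 1/(-456 + 2*√921/3)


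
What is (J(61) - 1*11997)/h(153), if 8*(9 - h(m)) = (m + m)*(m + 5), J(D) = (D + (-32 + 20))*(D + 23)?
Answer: 5254/4023 ≈ 1.3060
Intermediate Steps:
J(D) = (-12 + D)*(23 + D) (J(D) = (D - 12)*(23 + D) = (-12 + D)*(23 + D))
h(m) = 9 - m*(5 + m)/4 (h(m) = 9 - (m + m)*(m + 5)/8 = 9 - 2*m*(5 + m)/8 = 9 - m*(5 + m)/4)
(J(61) - 1*11997)/h(153) = ((-276 + 61**2 + 11*61) - 1*11997)/(9 - 5/4*153 - 1/4*153**2) = ((-276 + 3721 + 671) - 11997)/(9 - 765/4 - 1/4*23409) = (4116 - 11997)/(9 - 765/4 - 23409/4) = -7881/(-12069/2) = -7881*(-2/12069) = 5254/4023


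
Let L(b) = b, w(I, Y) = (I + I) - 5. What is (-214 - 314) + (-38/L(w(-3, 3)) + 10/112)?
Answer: -323065/616 ≈ -524.46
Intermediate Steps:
w(I, Y) = -5 + 2*I (w(I, Y) = 2*I - 5 = -5 + 2*I)
(-214 - 314) + (-38/L(w(-3, 3)) + 10/112) = (-214 - 314) + (-38/(-5 + 2*(-3)) + 10/112) = -528 + (-38/(-5 - 6) + 10*(1/112)) = -528 + (-38/(-11) + 5/56) = -528 + (-38*(-1/11) + 5/56) = -528 + (38/11 + 5/56) = -528 + 2183/616 = -323065/616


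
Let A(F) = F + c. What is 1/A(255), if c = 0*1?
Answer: 1/255 ≈ 0.0039216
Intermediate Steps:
c = 0
A(F) = F (A(F) = F + 0 = F)
1/A(255) = 1/255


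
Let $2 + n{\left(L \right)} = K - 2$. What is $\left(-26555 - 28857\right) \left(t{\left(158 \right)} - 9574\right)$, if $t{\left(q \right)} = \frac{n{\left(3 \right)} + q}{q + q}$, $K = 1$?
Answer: $\frac{41908497337}{79} \approx 5.3049 \cdot 10^{8}$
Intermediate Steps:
$n{\left(L \right)} = -3$ ($n{\left(L \right)} = -2 + \left(1 - 2\right) = -2 - 1 = -3$)
$t{\left(q \right)} = \frac{-3 + q}{2 q}$ ($t{\left(q \right)} = \frac{-3 + q}{q + q} = \frac{-3 + q}{2 q}$)
$\left(-26555 - 28857\right) \left(t{\left(158 \right)} - 9574\right) = \left(-26555 - 28857\right) \left(\frac{-3 + 158}{2 \cdot 158} - 9574\right) = - 55412 \left(\frac{1}{2} \cdot \frac{1}{158} \cdot 155 - 9574\right) = - 55412 \left(\frac{155}{316} - 9574\right) = \left(-55412\right) \left(- \frac{3025229}{316}\right) = \frac{41908497337}{79}$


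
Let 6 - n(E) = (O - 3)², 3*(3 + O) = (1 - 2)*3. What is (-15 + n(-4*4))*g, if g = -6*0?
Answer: 0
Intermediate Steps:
g = 0
O = -4 (O = -3 + ((1 - 2)*3)/3 = -3 + (-1*3)/3 = -3 + (⅓)*(-3) = -3 - 1 = -4)
n(E) = -43 (n(E) = 6 - (-4 - 3)² = 6 - 1*(-7)² = 6 - 1*49 = 6 - 49 = -43)
(-15 + n(-4*4))*g = (-15 - 43)*0 = -58*0 = 0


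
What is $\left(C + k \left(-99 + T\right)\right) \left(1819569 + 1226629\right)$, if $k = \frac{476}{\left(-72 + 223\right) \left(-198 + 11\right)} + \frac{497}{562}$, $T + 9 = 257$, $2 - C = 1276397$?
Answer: $- \frac{1814576131070885079}{466741} \approx -3.8878 \cdot 10^{12}$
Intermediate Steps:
$C = -1276395$ ($C = 2 - 1276397 = -1276395$)
$T = 248$ ($T = -9 + 257 = 248$)
$k = \frac{809781}{933482}$ ($k = \frac{476}{151 \left(-187\right)} + 497 \cdot \frac{1}{562} = \frac{476}{-28237} + \frac{497}{562} = 476 \left(- \frac{1}{28237}\right) + \frac{497}{562} = - \frac{28}{1661} + \frac{497}{562} = \frac{809781}{933482} \approx 0.86748$)
$\left(C + k \left(-99 + T\right)\right) \left(1819569 + 1226629\right) = \left(-1276395 + \frac{809781 \left(-99 + 248\right)}{933482}\right) \left(1819569 + 1226629\right) = \left(-1276395 + \frac{809781}{933482} \cdot 149\right) 3046198 = \left(-1276395 + \frac{120657369}{933482}\right) 3046198 = \left(- \frac{1191371100021}{933482}\right) 3046198 = - \frac{1814576131070885079}{466741}$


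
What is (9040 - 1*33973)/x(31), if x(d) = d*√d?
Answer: -24933*√31/961 ≈ -144.45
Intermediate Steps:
x(d) = d^(3/2)
(9040 - 1*33973)/x(31) = (9040 - 1*33973)/(31^(3/2)) = (9040 - 33973)/((31*√31)) = -24933*√31/961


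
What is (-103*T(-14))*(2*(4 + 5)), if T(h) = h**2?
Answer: -363384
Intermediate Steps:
(-103*T(-14))*(2*(4 + 5)) = (-103*(-14)**2)*(2*(4 + 5)) = (-103*196)*(2*9) = -20188*18 = -363384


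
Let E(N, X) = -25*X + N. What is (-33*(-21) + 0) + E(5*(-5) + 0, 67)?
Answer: -1007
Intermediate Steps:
E(N, X) = N - 25*X
(-33*(-21) + 0) + E(5*(-5) + 0, 67) = (-33*(-21) + 0) + ((5*(-5) + 0) - 25*67) = (693 + 0) + ((-25 + 0) - 1675) = 693 + (-25 - 1675) = 693 - 1700 = -1007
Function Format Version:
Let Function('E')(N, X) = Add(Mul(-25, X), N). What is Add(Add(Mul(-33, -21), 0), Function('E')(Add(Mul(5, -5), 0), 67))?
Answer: -1007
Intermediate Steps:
Function('E')(N, X) = Add(N, Mul(-25, X))
Add(Add(Mul(-33, -21), 0), Function('E')(Add(Mul(5, -5), 0), 67)) = Add(Add(Mul(-33, -21), 0), Add(Add(Mul(5, -5), 0), Mul(-25, 67))) = Add(Add(693, 0), Add(Add(-25, 0), -1675)) = Add(693, Add(-25, -1675)) = Add(693, -1700) = -1007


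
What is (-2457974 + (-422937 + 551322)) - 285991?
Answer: -2615580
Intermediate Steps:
(-2457974 + (-422937 + 551322)) - 285991 = (-2457974 + 128385) - 285991 = -2329589 - 285991 = -2615580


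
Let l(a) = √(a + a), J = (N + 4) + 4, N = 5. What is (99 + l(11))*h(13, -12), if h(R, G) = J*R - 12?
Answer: 15543 + 157*√22 ≈ 16279.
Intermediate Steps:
J = 13 (J = (5 + 4) + 4 = 9 + 4 = 13)
l(a) = √2*√a (l(a) = √(2*a) = √2*√a)
h(R, G) = -12 + 13*R (h(R, G) = 13*R - 12 = -12 + 13*R)
(99 + l(11))*h(13, -12) = (99 + √2*√11)*(-12 + 13*13) = (99 + √22)*(-12 + 169) = (99 + √22)*157 = 15543 + 157*√22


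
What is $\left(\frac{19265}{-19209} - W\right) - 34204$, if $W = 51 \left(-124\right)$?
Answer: $- \frac{535566185}{19209} \approx -27881.0$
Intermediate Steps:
$W = -6324$
$\left(\frac{19265}{-19209} - W\right) - 34204 = \left(\frac{19265}{-19209} - -6324\right) - 34204 = \left(19265 \left(- \frac{1}{19209}\right) + 6324\right) - 34204 = \left(- \frac{19265}{19209} + 6324\right) - 34204 = \frac{121458451}{19209} - 34204 = - \frac{535566185}{19209}$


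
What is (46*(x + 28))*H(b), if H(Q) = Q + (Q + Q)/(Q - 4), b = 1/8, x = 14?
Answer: 7245/62 ≈ 116.85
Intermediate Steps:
b = ⅛ ≈ 0.12500
H(Q) = Q + 2*Q/(-4 + Q) (H(Q) = Q + (2*Q)/(-4 + Q) = Q + 2*Q/(-4 + Q))
(46*(x + 28))*H(b) = (46*(14 + 28))*((-2 + ⅛)/(8*(-4 + ⅛))) = (46*42)*((⅛)*(-15/8)/(-31/8)) = 1932*((⅛)*(-8/31)*(-15/8)) = 1932*(15/248) = 7245/62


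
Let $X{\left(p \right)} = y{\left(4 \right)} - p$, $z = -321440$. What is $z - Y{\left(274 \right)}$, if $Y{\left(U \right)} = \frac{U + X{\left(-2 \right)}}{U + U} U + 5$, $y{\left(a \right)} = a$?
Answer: $-321585$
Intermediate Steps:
$X{\left(p \right)} = 4 - p$
$Y{\left(U \right)} = 8 + \frac{U}{2}$ ($Y{\left(U \right)} = \frac{U + \left(4 - -2\right)}{U + U} U + 5 = \frac{U + \left(4 + 2\right)}{2 U} U + 5 = \left(U + 6\right) \frac{1}{2 U} U + 5 = \left(6 + U\right) \frac{1}{2 U} U + 5 = \frac{6 + U}{2 U} U + 5 = \left(3 + \frac{U}{2}\right) + 5 = 8 + \frac{U}{2}$)
$z - Y{\left(274 \right)} = -321440 - \left(8 + \frac{1}{2} \cdot 274\right) = -321440 - \left(8 + 137\right) = -321440 - 145 = -321585$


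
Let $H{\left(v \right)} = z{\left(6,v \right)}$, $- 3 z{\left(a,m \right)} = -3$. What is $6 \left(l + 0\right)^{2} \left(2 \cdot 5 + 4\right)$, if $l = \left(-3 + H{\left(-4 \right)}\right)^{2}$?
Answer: $1344$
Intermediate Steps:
$z{\left(a,m \right)} = 1$ ($z{\left(a,m \right)} = \left(- \frac{1}{3}\right) \left(-3\right) = 1$)
$H{\left(v \right)} = 1$
$l = 4$ ($l = \left(-3 + 1\right)^{2} = \left(-2\right)^{2} = 4$)
$6 \left(l + 0\right)^{2} \left(2 \cdot 5 + 4\right) = 6 \left(4 + 0\right)^{2} \left(2 \cdot 5 + 4\right) = 6 \cdot 4^{2} \left(10 + 4\right) = 6 \cdot 16 \cdot 14 = 6 \cdot 224 = 1344$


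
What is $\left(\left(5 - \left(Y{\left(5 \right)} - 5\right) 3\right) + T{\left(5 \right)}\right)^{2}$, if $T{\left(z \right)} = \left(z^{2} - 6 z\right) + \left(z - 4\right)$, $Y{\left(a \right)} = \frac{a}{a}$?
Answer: $169$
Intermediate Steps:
$Y{\left(a \right)} = 1$
$T{\left(z \right)} = -4 + z^{2} - 5 z$ ($T{\left(z \right)} = \left(z^{2} - 6 z\right) + \left(z - 4\right) = \left(z^{2} - 6 z\right) + \left(-4 + z\right) = -4 + z^{2} - 5 z$)
$\left(\left(5 - \left(Y{\left(5 \right)} - 5\right) 3\right) + T{\left(5 \right)}\right)^{2} = \left(\left(5 - \left(1 - 5\right) 3\right) - \left(29 - 25\right)\right)^{2} = \left(\left(5 - \left(-4\right) 3\right) - 4\right)^{2} = \left(\left(5 - -12\right) - 4\right)^{2} = \left(\left(5 + 12\right) - 4\right)^{2} = \left(17 - 4\right)^{2} = 13^{2} = 169$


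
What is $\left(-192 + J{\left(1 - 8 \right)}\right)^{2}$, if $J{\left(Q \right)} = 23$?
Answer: $28561$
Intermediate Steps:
$\left(-192 + J{\left(1 - 8 \right)}\right)^{2} = \left(-192 + 23\right)^{2} = \left(-169\right)^{2} = 28561$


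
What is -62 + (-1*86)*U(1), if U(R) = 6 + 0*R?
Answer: -578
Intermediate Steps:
U(R) = 6 (U(R) = 6 + 0 = 6)
-62 + (-1*86)*U(1) = -62 - 1*86*6 = -62 - 86*6 = -62 - 516 = -578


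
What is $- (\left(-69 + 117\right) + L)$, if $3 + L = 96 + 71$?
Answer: $-212$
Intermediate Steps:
$L = 164$ ($L = -3 + \left(96 + 71\right) = -3 + 167 = 164$)
$- (\left(-69 + 117\right) + L) = - (\left(-69 + 117\right) + 164) = - (48 + 164) = \left(-1\right) 212 = -212$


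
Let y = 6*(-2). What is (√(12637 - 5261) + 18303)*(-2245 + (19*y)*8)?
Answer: -74474907 - 16276*√461 ≈ -7.4824e+7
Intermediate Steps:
y = -12
(√(12637 - 5261) + 18303)*(-2245 + (19*y)*8) = (√(12637 - 5261) + 18303)*(-2245 + (19*(-12))*8) = (√7376 + 18303)*(-2245 - 228*8) = (4*√461 + 18303)*(-2245 - 1824) = (18303 + 4*√461)*(-4069) = -74474907 - 16276*√461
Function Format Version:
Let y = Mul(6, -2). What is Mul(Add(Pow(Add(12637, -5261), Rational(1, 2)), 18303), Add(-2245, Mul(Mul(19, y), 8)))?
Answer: Add(-74474907, Mul(-16276, Pow(461, Rational(1, 2)))) ≈ -7.4824e+7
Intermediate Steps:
y = -12
Mul(Add(Pow(Add(12637, -5261), Rational(1, 2)), 18303), Add(-2245, Mul(Mul(19, y), 8))) = Mul(Add(Pow(Add(12637, -5261), Rational(1, 2)), 18303), Add(-2245, Mul(Mul(19, -12), 8))) = Mul(Add(Pow(7376, Rational(1, 2)), 18303), Add(-2245, Mul(-228, 8))) = Mul(Add(Mul(4, Pow(461, Rational(1, 2))), 18303), Add(-2245, -1824)) = Mul(Add(18303, Mul(4, Pow(461, Rational(1, 2)))), -4069) = Add(-74474907, Mul(-16276, Pow(461, Rational(1, 2))))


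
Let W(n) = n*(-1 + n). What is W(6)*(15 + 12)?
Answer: 810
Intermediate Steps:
W(6)*(15 + 12) = (6*(-1 + 6))*(15 + 12) = (6*5)*27 = 30*27 = 810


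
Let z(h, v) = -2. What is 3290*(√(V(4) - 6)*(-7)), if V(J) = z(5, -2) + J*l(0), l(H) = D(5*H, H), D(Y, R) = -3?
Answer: -46060*I*√5 ≈ -1.0299e+5*I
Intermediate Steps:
l(H) = -3
V(J) = -2 - 3*J (V(J) = -2 + J*(-3) = -2 - 3*J)
3290*(√(V(4) - 6)*(-7)) = 3290*(√((-2 - 3*4) - 6)*(-7)) = 3290*(√((-2 - 12) - 6)*(-7)) = 3290*(√(-14 - 6)*(-7)) = 3290*(√(-20)*(-7)) = 3290*((2*I*√5)*(-7)) = 3290*(-14*I*√5) = -46060*I*√5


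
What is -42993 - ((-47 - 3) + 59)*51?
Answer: -43452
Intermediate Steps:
-42993 - ((-47 - 3) + 59)*51 = -42993 - (-50 + 59)*51 = -42993 - 9*51 = -42993 - 1*459 = -42993 - 459 = -43452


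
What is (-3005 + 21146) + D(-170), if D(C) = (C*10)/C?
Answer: 18151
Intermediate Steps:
D(C) = 10 (D(C) = (10*C)/C = 10)
(-3005 + 21146) + D(-170) = (-3005 + 21146) + 10 = 18141 + 10 = 18151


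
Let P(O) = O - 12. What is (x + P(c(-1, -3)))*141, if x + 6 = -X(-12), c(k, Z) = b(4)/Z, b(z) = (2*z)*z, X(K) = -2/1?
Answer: -3760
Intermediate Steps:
X(K) = -2 (X(K) = -2*1 = -2)
b(z) = 2*z²
c(k, Z) = 32/Z (c(k, Z) = (2*4²)/Z = (2*16)/Z = 32/Z)
x = -4 (x = -6 - 1*(-2) = -6 + 2 = -4)
P(O) = -12 + O
(x + P(c(-1, -3)))*141 = (-4 + (-12 + 32/(-3)))*141 = (-4 + (-12 + 32*(-⅓)))*141 = (-4 + (-12 - 32/3))*141 = (-4 - 68/3)*141 = -80/3*141 = -3760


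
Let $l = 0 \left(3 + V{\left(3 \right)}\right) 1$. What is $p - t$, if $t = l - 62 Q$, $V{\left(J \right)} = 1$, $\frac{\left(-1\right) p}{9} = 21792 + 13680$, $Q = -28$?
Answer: $-320984$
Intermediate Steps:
$p = -319248$ ($p = - 9 \left(21792 + 13680\right) = \left(-9\right) 35472 = -319248$)
$l = 0$ ($l = 0 \left(3 + 1\right) 1 = 0 \cdot 4 \cdot 1 = 0 \cdot 4 = 0$)
$t = 1736$ ($t = 0 - -1736 = 0 + 1736 = 1736$)
$p - t = -319248 - 1736 = -320984$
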